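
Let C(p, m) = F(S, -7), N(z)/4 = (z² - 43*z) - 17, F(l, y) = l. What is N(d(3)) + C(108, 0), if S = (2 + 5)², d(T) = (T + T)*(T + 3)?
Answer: -1027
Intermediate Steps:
d(T) = 2*T*(3 + T) (d(T) = (2*T)*(3 + T) = 2*T*(3 + T))
S = 49 (S = 7² = 49)
N(z) = -68 - 172*z + 4*z² (N(z) = 4*((z² - 43*z) - 17) = 4*(-17 + z² - 43*z) = -68 - 172*z + 4*z²)
C(p, m) = 49
N(d(3)) + C(108, 0) = (-68 - 344*3*(3 + 3) + 4*(2*3*(3 + 3))²) + 49 = (-68 - 344*3*6 + 4*(2*3*6)²) + 49 = (-68 - 172*36 + 4*36²) + 49 = (-68 - 6192 + 4*1296) + 49 = (-68 - 6192 + 5184) + 49 = -1076 + 49 = -1027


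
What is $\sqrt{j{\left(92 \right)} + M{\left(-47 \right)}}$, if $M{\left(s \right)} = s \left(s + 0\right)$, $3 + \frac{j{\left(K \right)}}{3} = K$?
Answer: $2 \sqrt{619} \approx 49.759$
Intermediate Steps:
$j{\left(K \right)} = -9 + 3 K$
$M{\left(s \right)} = s^{2}$ ($M{\left(s \right)} = s s = s^{2}$)
$\sqrt{j{\left(92 \right)} + M{\left(-47 \right)}} = \sqrt{\left(-9 + 3 \cdot 92\right) + \left(-47\right)^{2}} = \sqrt{\left(-9 + 276\right) + 2209} = \sqrt{267 + 2209} = \sqrt{2476} = 2 \sqrt{619}$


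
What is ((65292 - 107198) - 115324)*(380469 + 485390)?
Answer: -136139010570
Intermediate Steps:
((65292 - 107198) - 115324)*(380469 + 485390) = (-41906 - 115324)*865859 = -157230*865859 = -136139010570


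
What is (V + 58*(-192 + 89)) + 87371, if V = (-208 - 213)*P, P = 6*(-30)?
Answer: 157177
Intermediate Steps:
P = -180
V = 75780 (V = (-208 - 213)*(-180) = -421*(-180) = 75780)
(V + 58*(-192 + 89)) + 87371 = (75780 + 58*(-192 + 89)) + 87371 = (75780 + 58*(-103)) + 87371 = (75780 - 5974) + 87371 = 69806 + 87371 = 157177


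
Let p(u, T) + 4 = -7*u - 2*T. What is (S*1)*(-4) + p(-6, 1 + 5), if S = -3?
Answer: 38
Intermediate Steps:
p(u, T) = -4 - 7*u - 2*T (p(u, T) = -4 + (-7*u - 2*T) = -4 - 7*u - 2*T)
(S*1)*(-4) + p(-6, 1 + 5) = -3*1*(-4) + (-4 - 7*(-6) - 2*(1 + 5)) = -3*(-4) + (-4 + 42 - 2*6) = 12 + (-4 + 42 - 12) = 12 + 26 = 38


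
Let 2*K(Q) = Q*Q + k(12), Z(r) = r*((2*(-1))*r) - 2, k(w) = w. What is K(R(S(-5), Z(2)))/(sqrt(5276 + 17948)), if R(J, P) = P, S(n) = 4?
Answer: 14*sqrt(5806)/2903 ≈ 0.36747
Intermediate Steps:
Z(r) = -2 - 2*r**2 (Z(r) = r*(-2*r) - 2 = -2*r**2 - 2 = -2 - 2*r**2)
K(Q) = 6 + Q**2/2 (K(Q) = (Q*Q + 12)/2 = (Q**2 + 12)/2 = (12 + Q**2)/2 = 6 + Q**2/2)
K(R(S(-5), Z(2)))/(sqrt(5276 + 17948)) = (6 + (-2 - 2*2**2)**2/2)/(sqrt(5276 + 17948)) = (6 + (-2 - 2*4)**2/2)/(sqrt(23224)) = (6 + (-2 - 8)**2/2)/((2*sqrt(5806))) = (6 + (1/2)*(-10)**2)*(sqrt(5806)/11612) = (6 + (1/2)*100)*(sqrt(5806)/11612) = (6 + 50)*(sqrt(5806)/11612) = 56*(sqrt(5806)/11612) = 14*sqrt(5806)/2903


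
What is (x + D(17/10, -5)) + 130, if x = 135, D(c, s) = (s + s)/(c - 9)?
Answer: 19445/73 ≈ 266.37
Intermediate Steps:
D(c, s) = 2*s/(-9 + c) (D(c, s) = (2*s)/(-9 + c) = 2*s/(-9 + c))
(x + D(17/10, -5)) + 130 = (135 + 2*(-5)/(-9 + 17/10)) + 130 = (135 + 2*(-5)/(-73/10)) + 130 = (135 + 2*(-5)*(-10/73)) + 130 = (135 + 100/73) + 130 = 9955/73 + 130 = 19445/73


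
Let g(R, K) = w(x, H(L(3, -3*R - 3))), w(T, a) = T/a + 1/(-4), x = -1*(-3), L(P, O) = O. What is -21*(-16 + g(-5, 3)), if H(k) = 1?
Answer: 1113/4 ≈ 278.25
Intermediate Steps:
x = 3
w(T, a) = -1/4 + T/a (w(T, a) = T/a + 1*(-1/4) = T/a - 1/4 = -1/4 + T/a)
g(R, K) = 11/4 (g(R, K) = (3 - 1/4*1)/1 = 1*(3 - 1/4) = 1*(11/4) = 11/4)
-21*(-16 + g(-5, 3)) = -21*(-16 + 11/4) = -21*(-53/4) = 1113/4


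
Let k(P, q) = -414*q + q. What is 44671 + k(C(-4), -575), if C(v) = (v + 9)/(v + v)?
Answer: 282146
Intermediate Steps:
C(v) = (9 + v)/(2*v) (C(v) = (9 + v)/((2*v)) = (9 + v)*(1/(2*v)) = (9 + v)/(2*v))
k(P, q) = -413*q
44671 + k(C(-4), -575) = 44671 - 413*(-575) = 44671 + 237475 = 282146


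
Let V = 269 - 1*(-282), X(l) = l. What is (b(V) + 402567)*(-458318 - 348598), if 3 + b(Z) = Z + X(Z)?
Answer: -325724554056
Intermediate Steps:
V = 551 (V = 269 + 282 = 551)
b(Z) = -3 + 2*Z (b(Z) = -3 + (Z + Z) = -3 + 2*Z)
(b(V) + 402567)*(-458318 - 348598) = ((-3 + 2*551) + 402567)*(-458318 - 348598) = ((-3 + 1102) + 402567)*(-806916) = (1099 + 402567)*(-806916) = 403666*(-806916) = -325724554056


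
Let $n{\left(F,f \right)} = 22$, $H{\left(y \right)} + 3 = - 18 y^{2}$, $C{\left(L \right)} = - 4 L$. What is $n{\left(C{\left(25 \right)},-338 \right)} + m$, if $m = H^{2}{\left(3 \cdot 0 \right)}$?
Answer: $31$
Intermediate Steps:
$H{\left(y \right)} = -3 - 18 y^{2}$
$m = 9$ ($m = \left(-3 - 18 \left(3 \cdot 0\right)^{2}\right)^{2} = \left(-3 - 18 \cdot 0^{2}\right)^{2} = \left(-3 - 0\right)^{2} = \left(-3 + 0\right)^{2} = \left(-3\right)^{2} = 9$)
$n{\left(C{\left(25 \right)},-338 \right)} + m = 22 + 9 = 31$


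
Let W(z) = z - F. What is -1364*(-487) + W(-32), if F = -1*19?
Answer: 664255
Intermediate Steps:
F = -19
W(z) = 19 + z (W(z) = z - 1*(-19) = z + 19 = 19 + z)
-1364*(-487) + W(-32) = -1364*(-487) + (19 - 32) = 664268 - 13 = 664255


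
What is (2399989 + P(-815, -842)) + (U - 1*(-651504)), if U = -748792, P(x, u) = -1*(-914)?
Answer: 2303615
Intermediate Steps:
P(x, u) = 914
(2399989 + P(-815, -842)) + (U - 1*(-651504)) = (2399989 + 914) + (-748792 - 1*(-651504)) = 2400903 + (-748792 + 651504) = 2400903 - 97288 = 2303615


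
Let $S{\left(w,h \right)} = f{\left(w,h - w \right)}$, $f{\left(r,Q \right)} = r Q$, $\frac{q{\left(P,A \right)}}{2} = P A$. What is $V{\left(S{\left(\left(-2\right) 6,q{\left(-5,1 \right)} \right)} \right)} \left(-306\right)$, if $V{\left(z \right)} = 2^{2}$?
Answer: $-1224$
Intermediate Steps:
$q{\left(P,A \right)} = 2 A P$ ($q{\left(P,A \right)} = 2 P A = 2 A P$)
$f{\left(r,Q \right)} = Q r$
$S{\left(w,h \right)} = w \left(h - w\right)$ ($S{\left(w,h \right)} = \left(h - w\right) w = w \left(h - w\right)$)
$V{\left(z \right)} = 4$
$V{\left(S{\left(\left(-2\right) 6,q{\left(-5,1 \right)} \right)} \right)} \left(-306\right) = 4 \left(-306\right) = -1224$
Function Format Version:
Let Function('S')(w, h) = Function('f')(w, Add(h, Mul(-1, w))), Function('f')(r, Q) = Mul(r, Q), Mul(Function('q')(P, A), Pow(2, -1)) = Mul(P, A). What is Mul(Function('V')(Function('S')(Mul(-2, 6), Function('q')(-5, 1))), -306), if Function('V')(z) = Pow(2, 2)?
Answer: -1224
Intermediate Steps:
Function('q')(P, A) = Mul(2, A, P) (Function('q')(P, A) = Mul(2, Mul(P, A)) = Mul(2, Mul(A, P)) = Mul(2, A, P))
Function('f')(r, Q) = Mul(Q, r)
Function('S')(w, h) = Mul(w, Add(h, Mul(-1, w))) (Function('S')(w, h) = Mul(Add(h, Mul(-1, w)), w) = Mul(w, Add(h, Mul(-1, w))))
Function('V')(z) = 4
Mul(Function('V')(Function('S')(Mul(-2, 6), Function('q')(-5, 1))), -306) = Mul(4, -306) = -1224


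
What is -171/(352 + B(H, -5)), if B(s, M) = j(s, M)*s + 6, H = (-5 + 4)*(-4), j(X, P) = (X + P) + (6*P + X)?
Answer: -171/250 ≈ -0.68400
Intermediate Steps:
j(X, P) = 2*X + 7*P (j(X, P) = (P + X) + (X + 6*P) = 2*X + 7*P)
H = 4 (H = -1*(-4) = 4)
B(s, M) = 6 + s*(2*s + 7*M) (B(s, M) = (2*s + 7*M)*s + 6 = s*(2*s + 7*M) + 6 = 6 + s*(2*s + 7*M))
-171/(352 + B(H, -5)) = -171/(352 + (6 + 4*(2*4 + 7*(-5)))) = -171/(352 + (6 + 4*(8 - 35))) = -171/(352 + (6 + 4*(-27))) = -171/(352 + (6 - 108)) = -171/(352 - 102) = -171/250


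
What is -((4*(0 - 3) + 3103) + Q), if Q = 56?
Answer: -3147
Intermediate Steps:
-((4*(0 - 3) + 3103) + Q) = -((4*(0 - 3) + 3103) + 56) = -((4*(-3) + 3103) + 56) = -((-12 + 3103) + 56) = -(3091 + 56) = -1*3147 = -3147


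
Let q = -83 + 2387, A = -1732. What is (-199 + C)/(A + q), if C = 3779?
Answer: 895/143 ≈ 6.2587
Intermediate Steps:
q = 2304
(-199 + C)/(A + q) = (-199 + 3779)/(-1732 + 2304) = 3580/572 = 3580*(1/572) = 895/143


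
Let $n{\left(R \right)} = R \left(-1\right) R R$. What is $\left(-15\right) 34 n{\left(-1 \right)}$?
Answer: $-510$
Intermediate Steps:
$n{\left(R \right)} = - R^{3}$ ($n{\left(R \right)} = - R R^{2} = - R^{3}$)
$\left(-15\right) 34 n{\left(-1 \right)} = \left(-15\right) 34 \left(- \left(-1\right)^{3}\right) = - 510 \left(\left(-1\right) \left(-1\right)\right) = \left(-510\right) 1 = -510$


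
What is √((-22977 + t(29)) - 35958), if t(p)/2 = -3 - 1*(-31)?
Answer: I*√58879 ≈ 242.65*I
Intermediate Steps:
t(p) = 56 (t(p) = 2*(-3 - 1*(-31)) = 2*(-3 + 31) = 2*28 = 56)
√((-22977 + t(29)) - 35958) = √((-22977 + 56) - 35958) = √(-22921 - 35958) = √(-58879) = I*√58879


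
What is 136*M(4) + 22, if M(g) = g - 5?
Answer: -114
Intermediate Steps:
M(g) = -5 + g
136*M(4) + 22 = 136*(-5 + 4) + 22 = 136*(-1) + 22 = -136 + 22 = -114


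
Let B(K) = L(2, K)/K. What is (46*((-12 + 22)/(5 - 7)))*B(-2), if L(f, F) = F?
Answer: -230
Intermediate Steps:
B(K) = 1 (B(K) = K/K = 1)
(46*((-12 + 22)/(5 - 7)))*B(-2) = (46*((-12 + 22)/(5 - 7)))*1 = (46*(10/(-2)))*1 = (46*(10*(-1/2)))*1 = (46*(-5))*1 = -230*1 = -230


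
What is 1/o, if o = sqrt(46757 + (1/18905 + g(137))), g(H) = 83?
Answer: sqrt(16740570349905)/885510201 ≈ 0.0046205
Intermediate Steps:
o = sqrt(16740570349905)/18905 (o = sqrt(46757 + (1/18905 + 83)) = sqrt(46757 + 1569116/18905) = sqrt(885510201/18905) = sqrt(16740570349905)/18905 ≈ 216.43)
1/o = 1/(sqrt(16740570349905)/18905) = sqrt(16740570349905)/885510201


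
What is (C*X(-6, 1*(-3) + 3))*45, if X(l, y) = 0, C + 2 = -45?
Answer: 0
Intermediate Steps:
C = -47 (C = -2 - 45 = -47)
(C*X(-6, 1*(-3) + 3))*45 = -47*0*45 = 0*45 = 0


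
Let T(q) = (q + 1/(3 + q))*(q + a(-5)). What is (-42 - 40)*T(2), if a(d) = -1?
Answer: -902/5 ≈ -180.40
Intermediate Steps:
T(q) = (-1 + q)*(q + 1/(3 + q)) (T(q) = (q + 1/(3 + q))*(q - 1) = (q + 1/(3 + q))*(-1 + q) = (-1 + q)*(q + 1/(3 + q)))
(-42 - 40)*T(2) = (-42 - 40)*((-1 + 2**3 - 2*2 + 2*2**2)/(3 + 2)) = -82*(-1 + 8 - 4 + 2*4)/5 = -82*(-1 + 8 - 4 + 8)/5 = -82*11/5 = -902/5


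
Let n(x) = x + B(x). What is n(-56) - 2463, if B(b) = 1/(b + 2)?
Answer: -136027/54 ≈ -2519.0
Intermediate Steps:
B(b) = 1/(2 + b)
n(x) = x + 1/(2 + x)
n(-56) - 2463 = (1 - 56*(2 - 56))/(2 - 56) - 2463 = (1 - 56*(-54))/(-54) - 2463 = -(1 + 3024)/54 - 2463 = -1/54*3025 - 2463 = -3025/54 - 2463 = -136027/54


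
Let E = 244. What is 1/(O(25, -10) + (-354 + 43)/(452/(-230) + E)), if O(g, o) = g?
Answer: 27834/660085 ≈ 0.042167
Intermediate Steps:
1/(O(25, -10) + (-354 + 43)/(452/(-230) + E)) = 1/(25 + (-354 + 43)/(452/(-230) + 244)) = 1/(25 - 311/(452*(-1/230) + 244)) = 1/(25 - 311/(-226/115 + 244)) = 1/(25 - 311/27834/115) = 1/(25 - 311*115/27834) = 1/(25 - 35765/27834) = 1/(660085/27834) = 27834/660085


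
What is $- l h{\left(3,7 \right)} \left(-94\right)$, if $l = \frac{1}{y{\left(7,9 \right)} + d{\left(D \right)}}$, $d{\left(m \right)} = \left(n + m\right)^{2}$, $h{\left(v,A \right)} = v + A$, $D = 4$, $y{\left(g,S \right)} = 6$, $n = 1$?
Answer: $\frac{940}{31} \approx 30.323$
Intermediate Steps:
$h{\left(v,A \right)} = A + v$
$d{\left(m \right)} = \left(1 + m\right)^{2}$
$l = \frac{1}{31}$ ($l = \frac{1}{6 + \left(1 + 4\right)^{2}} = \frac{1}{6 + 5^{2}} = \frac{1}{6 + 25} = \frac{1}{31} \approx 0.032258$)
$- l h{\left(3,7 \right)} \left(-94\right) = - \frac{7 + 3}{31} \left(-94\right) = - \frac{1}{31} \cdot 10 \left(-94\right) = - \frac{10 \left(-94\right)}{31} = \left(-1\right) \left(- \frac{940}{31}\right) = \frac{940}{31}$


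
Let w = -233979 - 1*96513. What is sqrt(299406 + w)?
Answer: 3*I*sqrt(3454) ≈ 176.31*I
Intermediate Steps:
w = -330492 (w = -233979 - 96513 = -330492)
sqrt(299406 + w) = sqrt(299406 - 330492) = sqrt(-31086) = 3*I*sqrt(3454)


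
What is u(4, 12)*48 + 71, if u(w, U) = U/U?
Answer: 119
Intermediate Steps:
u(w, U) = 1
u(4, 12)*48 + 71 = 1*48 + 71 = 48 + 71 = 119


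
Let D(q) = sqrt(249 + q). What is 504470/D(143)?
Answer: 252235*sqrt(2)/14 ≈ 25480.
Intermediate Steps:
504470/D(143) = 504470/(sqrt(249 + 143)) = 504470/(sqrt(392)) = 504470/((14*sqrt(2))) = 504470*(sqrt(2)/28) = 252235*sqrt(2)/14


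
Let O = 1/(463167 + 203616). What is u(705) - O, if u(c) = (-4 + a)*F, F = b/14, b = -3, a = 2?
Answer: 2000342/4667481 ≈ 0.42857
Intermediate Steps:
F = -3/14 ≈ -0.21429
u(c) = 3/7 (u(c) = (-4 + 2)*(-3/14) = -2*(-3/14) = 3/7)
O = 1/666783 ≈ 1.4997e-6
u(705) - O = 3/7 - 1*1/666783 = 3/7 - 1/666783 = 2000342/4667481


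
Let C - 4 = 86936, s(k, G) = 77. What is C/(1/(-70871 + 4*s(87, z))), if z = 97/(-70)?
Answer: -6134747220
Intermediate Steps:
z = -97/70 (z = 97*(-1/70) = -97/70 ≈ -1.3857)
C = 86940 (C = 4 + 86936 = 86940)
C/(1/(-70871 + 4*s(87, z))) = 86940/(1/(-70871 + 4*77)) = 86940/(1/(-70871 + 308)) = 86940/(1/(-70563)) = 86940/(-1/70563) = 86940*(-70563) = -6134747220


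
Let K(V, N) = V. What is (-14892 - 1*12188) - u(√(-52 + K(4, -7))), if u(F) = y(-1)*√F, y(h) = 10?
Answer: -27080 - 20*3^(¼)*√I ≈ -27099.0 - 18.612*I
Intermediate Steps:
u(F) = 10*√F
(-14892 - 1*12188) - u(√(-52 + K(4, -7))) = (-14892 - 1*12188) - 10*√(√(-52 + 4)) = (-14892 - 12188) - 10*√(√(-48)) = -27080 - 10*√(4*I*√3) = -27080 - 10*2*3^(¼)*√I = -27080 - 20*3^(¼)*√I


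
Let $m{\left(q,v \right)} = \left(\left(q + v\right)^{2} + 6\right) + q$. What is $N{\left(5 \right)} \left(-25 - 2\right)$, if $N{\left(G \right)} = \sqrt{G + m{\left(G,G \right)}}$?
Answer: $- 54 \sqrt{29} \approx -290.8$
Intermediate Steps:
$m{\left(q,v \right)} = 6 + q + \left(q + v\right)^{2}$ ($m{\left(q,v \right)} = \left(6 + \left(q + v\right)^{2}\right) + q = 6 + q + \left(q + v\right)^{2}$)
$N{\left(G \right)} = \sqrt{6 + 2 G + 4 G^{2}}$ ($N{\left(G \right)} = \sqrt{G + \left(6 + G + \left(G + G\right)^{2}\right)} = \sqrt{G + \left(6 + G + \left(2 G\right)^{2}\right)} = \sqrt{G + \left(6 + G + 4 G^{2}\right)} = \sqrt{6 + 2 G + 4 G^{2}}$)
$N{\left(5 \right)} \left(-25 - 2\right) = \sqrt{6 + 2 \cdot 5 + 4 \cdot 5^{2}} \left(-25 - 2\right) = \sqrt{6 + 10 + 4 \cdot 25} \left(-27\right) = \sqrt{6 + 10 + 100} \left(-27\right) = \sqrt{116} \left(-27\right) = 2 \sqrt{29} \left(-27\right) = - 54 \sqrt{29}$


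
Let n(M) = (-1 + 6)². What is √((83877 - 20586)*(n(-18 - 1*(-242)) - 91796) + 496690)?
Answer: I*√5807781671 ≈ 76209.0*I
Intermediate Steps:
n(M) = 25 (n(M) = 5² = 25)
√((83877 - 20586)*(n(-18 - 1*(-242)) - 91796) + 496690) = √((83877 - 20586)*(25 - 91796) + 496690) = √(63291*(-91771) + 496690) = √(-5808278361 + 496690) = √(-5807781671) = I*√5807781671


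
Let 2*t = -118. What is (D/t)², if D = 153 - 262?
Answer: 11881/3481 ≈ 3.4131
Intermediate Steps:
t = -59 (t = (½)*(-118) = -59)
D = -109
(D/t)² = (-109/(-59))² = (-109*(-1/59))² = (109/59)² = 11881/3481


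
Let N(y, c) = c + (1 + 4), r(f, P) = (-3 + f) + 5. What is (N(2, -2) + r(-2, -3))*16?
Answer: 48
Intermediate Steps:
r(f, P) = 2 + f
N(y, c) = 5 + c (N(y, c) = c + 5 = 5 + c)
(N(2, -2) + r(-2, -3))*16 = ((5 - 2) + (2 - 2))*16 = (3 + 0)*16 = 3*16 = 48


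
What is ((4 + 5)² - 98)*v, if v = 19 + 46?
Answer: -1105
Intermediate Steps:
v = 65
((4 + 5)² - 98)*v = ((4 + 5)² - 98)*65 = (9² - 98)*65 = (81 - 98)*65 = -17*65 = -1105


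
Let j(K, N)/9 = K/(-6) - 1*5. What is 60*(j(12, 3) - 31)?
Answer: -5640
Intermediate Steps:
j(K, N) = -45 - 3*K/2 (j(K, N) = 9*(K/(-6) - 1*5) = 9*(K*(-1/6) - 5) = 9*(-K/6 - 5) = 9*(-5 - K/6) = -45 - 3*K/2)
60*(j(12, 3) - 31) = 60*((-45 - 3/2*12) - 31) = 60*((-45 - 18) - 31) = 60*(-63 - 31) = 60*(-94) = -5640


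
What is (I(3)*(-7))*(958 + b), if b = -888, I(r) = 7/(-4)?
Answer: 1715/2 ≈ 857.50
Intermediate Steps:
I(r) = -7/4 (I(r) = 7*(-1/4) = -7/4)
(I(3)*(-7))*(958 + b) = (-7/4*(-7))*(958 - 888) = (49/4)*70 = 1715/2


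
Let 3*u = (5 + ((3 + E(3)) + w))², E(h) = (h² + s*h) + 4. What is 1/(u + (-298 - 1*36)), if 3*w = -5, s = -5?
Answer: -27/8849 ≈ -0.0030512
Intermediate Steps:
w = -5/3 (w = (⅓)*(-5) = -5/3 ≈ -1.6667)
E(h) = 4 + h² - 5*h (E(h) = (h² - 5*h) + 4 = 4 + h² - 5*h)
u = 169/27 (u = (5 + ((3 + (4 + 3² - 5*3)) - 5/3))²/3 = (5 + ((3 + (4 + 9 - 15)) - 5/3))²/3 = (5 + ((3 - 2) - 5/3))²/3 = (5 + (1 - 5/3))²/3 = (5 - ⅔)²/3 = (13/3)²/3 = (⅓)*(169/9) = 169/27 ≈ 6.2593)
1/(u + (-298 - 1*36)) = 1/(169/27 + (-298 - 1*36)) = 1/(169/27 + (-298 - 36)) = 1/(169/27 - 334) = 1/(-8849/27) = -27/8849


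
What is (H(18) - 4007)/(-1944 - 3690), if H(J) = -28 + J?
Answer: 1339/1878 ≈ 0.71299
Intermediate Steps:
(H(18) - 4007)/(-1944 - 3690) = ((-28 + 18) - 4007)/(-1944 - 3690) = (-10 - 4007)/(-5634) = -4017*(-1/5634) = 1339/1878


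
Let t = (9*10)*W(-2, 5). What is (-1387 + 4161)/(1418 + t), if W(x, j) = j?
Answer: 1387/934 ≈ 1.4850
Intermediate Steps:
t = 450 (t = (9*10)*5 = 90*5 = 450)
(-1387 + 4161)/(1418 + t) = (-1387 + 4161)/(1418 + 450) = 2774/1868 = 2774*(1/1868) = 1387/934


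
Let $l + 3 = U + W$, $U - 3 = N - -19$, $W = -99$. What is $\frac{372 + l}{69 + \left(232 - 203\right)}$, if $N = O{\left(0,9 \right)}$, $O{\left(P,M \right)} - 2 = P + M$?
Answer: $\frac{303}{98} \approx 3.0918$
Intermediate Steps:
$O{\left(P,M \right)} = 2 + M + P$ ($O{\left(P,M \right)} = 2 + \left(P + M\right) = 2 + \left(M + P\right) = 2 + M + P$)
$N = 11$ ($N = 2 + 9 + 0 = 11$)
$U = 33$ ($U = 3 + \left(11 - -19\right) = 3 + \left(11 + 19\right) = 3 + 30 = 33$)
$l = -69$ ($l = -3 + \left(33 - 99\right) = -3 - 66 = -69$)
$\frac{372 + l}{69 + \left(232 - 203\right)} = \frac{372 - 69}{69 + \left(232 - 203\right)} = \frac{303}{69 + 29} = \frac{303}{98}$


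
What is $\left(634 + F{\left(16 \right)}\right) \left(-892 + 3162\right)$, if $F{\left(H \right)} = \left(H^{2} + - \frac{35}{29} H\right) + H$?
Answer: $\frac{58370780}{29} \approx 2.0128 \cdot 10^{6}$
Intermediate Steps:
$F{\left(H \right)} = H^{2} - \frac{6 H}{29}$ ($F{\left(H \right)} = \left(H^{2} + \left(-35\right) \frac{1}{29} H\right) + H = \left(H^{2} - \frac{35 H}{29}\right) + H = H^{2} - \frac{6 H}{29}$)
$\left(634 + F{\left(16 \right)}\right) \left(-892 + 3162\right) = \left(634 + \frac{1}{29} \cdot 16 \left(-6 + 29 \cdot 16\right)\right) \left(-892 + 3162\right) = \left(634 + \frac{1}{29} \cdot 16 \left(-6 + 464\right)\right) 2270 = \left(634 + \frac{1}{29} \cdot 16 \cdot 458\right) 2270 = \left(634 + \frac{7328}{29}\right) 2270 = \frac{25714}{29} \cdot 2270 = \frac{58370780}{29}$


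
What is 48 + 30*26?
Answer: 828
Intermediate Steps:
48 + 30*26 = 48 + 780 = 828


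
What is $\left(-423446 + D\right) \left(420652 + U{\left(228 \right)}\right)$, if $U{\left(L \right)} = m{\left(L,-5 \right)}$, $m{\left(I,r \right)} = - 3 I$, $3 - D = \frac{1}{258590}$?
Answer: $- \frac{22992854357904064}{129295} \approx -1.7783 \cdot 10^{11}$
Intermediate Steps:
$D = \frac{775769}{258590}$ ($D = 3 - \frac{1}{258590} = \frac{775769}{258590} \approx 3.0$)
$U{\left(L \right)} = - 3 L$
$\left(-423446 + D\right) \left(420652 + U{\left(228 \right)}\right) = \left(-423446 + \frac{775769}{258590}\right) \left(420652 - 684\right) = - \frac{109498125371 \left(420652 - 684\right)}{258590} = \left(- \frac{109498125371}{258590}\right) 419968 = - \frac{22992854357904064}{129295}$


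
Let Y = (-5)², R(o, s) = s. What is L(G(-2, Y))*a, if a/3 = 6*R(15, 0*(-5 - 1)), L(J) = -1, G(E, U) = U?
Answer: 0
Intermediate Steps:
Y = 25
a = 0 (a = 3*(6*(0*(-5 - 1))) = 3*(6*(0*(-6))) = 3*(6*0) = 3*0 = 0)
L(G(-2, Y))*a = -1*0 = 0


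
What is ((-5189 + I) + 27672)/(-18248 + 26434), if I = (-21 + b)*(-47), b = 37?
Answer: 21731/8186 ≈ 2.6547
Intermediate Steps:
I = -752 (I = (-21 + 37)*(-47) = 16*(-47) = -752)
((-5189 + I) + 27672)/(-18248 + 26434) = ((-5189 - 752) + 27672)/(-18248 + 26434) = (-5941 + 27672)/8186 = 21731*(1/8186) = 21731/8186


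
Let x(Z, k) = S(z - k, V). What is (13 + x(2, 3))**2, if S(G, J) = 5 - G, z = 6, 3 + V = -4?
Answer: 225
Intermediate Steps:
V = -7 (V = -3 - 4 = -7)
x(Z, k) = -1 + k (x(Z, k) = 5 - (6 - k) = 5 + (-6 + k) = -1 + k)
(13 + x(2, 3))**2 = (13 + (-1 + 3))**2 = (13 + 2)**2 = 15**2 = 225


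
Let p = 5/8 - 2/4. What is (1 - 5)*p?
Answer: -½ ≈ -0.50000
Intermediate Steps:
p = ⅛ (p = 5*(⅛) - 2*¼ = 5/8 - ½ = ⅛ ≈ 0.12500)
(1 - 5)*p = (1 - 5)*(⅛) = -4*⅛ = -½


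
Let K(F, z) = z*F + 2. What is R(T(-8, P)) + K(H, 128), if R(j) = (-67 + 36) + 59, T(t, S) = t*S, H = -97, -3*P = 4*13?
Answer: -12386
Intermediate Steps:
P = -52/3 (P = -4*13/3 = -⅓*52 = -52/3 ≈ -17.333)
T(t, S) = S*t
K(F, z) = 2 + F*z (K(F, z) = F*z + 2 = 2 + F*z)
R(j) = 28 (R(j) = -31 + 59 = 28)
R(T(-8, P)) + K(H, 128) = 28 + (2 - 97*128) = 28 + (2 - 12416) = 28 - 12414 = -12386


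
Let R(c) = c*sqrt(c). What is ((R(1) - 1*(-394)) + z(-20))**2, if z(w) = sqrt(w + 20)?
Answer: 156025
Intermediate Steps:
R(c) = c**(3/2)
z(w) = sqrt(20 + w)
((R(1) - 1*(-394)) + z(-20))**2 = ((1**(3/2) - 1*(-394)) + sqrt(20 - 20))**2 = ((1 + 394) + sqrt(0))**2 = (395 + 0)**2 = 395**2 = 156025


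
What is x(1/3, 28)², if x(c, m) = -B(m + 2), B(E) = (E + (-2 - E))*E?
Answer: 3600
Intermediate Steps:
B(E) = -2*E
x(c, m) = 4 + 2*m (x(c, m) = -(-2)*(m + 2) = -(-2)*(2 + m) = -(-4 - 2*m) = 4 + 2*m)
x(1/3, 28)² = (4 + 2*28)² = (4 + 56)² = 60² = 3600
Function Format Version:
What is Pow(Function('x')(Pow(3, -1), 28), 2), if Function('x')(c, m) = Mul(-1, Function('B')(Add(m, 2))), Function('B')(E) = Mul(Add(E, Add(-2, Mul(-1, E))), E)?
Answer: 3600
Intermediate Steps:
Function('B')(E) = Mul(-2, E)
Function('x')(c, m) = Add(4, Mul(2, m)) (Function('x')(c, m) = Mul(-1, Mul(-2, Add(m, 2))) = Mul(-1, Mul(-2, Add(2, m))) = Mul(-1, Add(-4, Mul(-2, m))) = Add(4, Mul(2, m)))
Pow(Function('x')(Pow(3, -1), 28), 2) = Pow(Add(4, Mul(2, 28)), 2) = Pow(Add(4, 56), 2) = Pow(60, 2) = 3600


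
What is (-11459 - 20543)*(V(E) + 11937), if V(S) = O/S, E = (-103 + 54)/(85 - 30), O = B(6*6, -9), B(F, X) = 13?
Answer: -18695504396/49 ≈ -3.8154e+8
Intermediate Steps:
O = 13
E = -49/55 ≈ -0.89091
V(S) = 13/S
(-11459 - 20543)*(V(E) + 11937) = (-11459 - 20543)*(13/(-49/55) + 11937) = -32002*(13*(-55/49) + 11937) = -32002*(-715/49 + 11937) = -32002*584198/49 = -18695504396/49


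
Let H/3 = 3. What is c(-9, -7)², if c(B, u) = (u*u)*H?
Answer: 194481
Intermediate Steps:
H = 9 (H = 3*3 = 9)
c(B, u) = 9*u² (c(B, u) = (u*u)*9 = u²*9 = 9*u²)
c(-9, -7)² = (9*(-7)²)² = (9*49)² = 441² = 194481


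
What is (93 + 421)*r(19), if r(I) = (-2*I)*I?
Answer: -371108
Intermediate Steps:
r(I) = -2*I²
(93 + 421)*r(19) = (93 + 421)*(-2*19²) = 514*(-2*361) = 514*(-722) = -371108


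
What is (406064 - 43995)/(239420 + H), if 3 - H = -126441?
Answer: 362069/365864 ≈ 0.98963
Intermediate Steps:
H = 126444 (H = 3 - 1*(-126441) = 3 + 126441 = 126444)
(406064 - 43995)/(239420 + H) = (406064 - 43995)/(239420 + 126444) = 362069/365864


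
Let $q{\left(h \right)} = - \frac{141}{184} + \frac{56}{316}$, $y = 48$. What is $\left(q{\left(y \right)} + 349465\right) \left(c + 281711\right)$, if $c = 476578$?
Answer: $\frac{3851967591607653}{14536} \approx 2.65 \cdot 10^{11}$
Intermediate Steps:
$q{\left(h \right)} = - \frac{8563}{14536}$ ($q{\left(h \right)} = \left(-141\right) \frac{1}{184} + 56 \cdot \frac{1}{316} = - \frac{141}{184} + \frac{14}{79} = - \frac{8563}{14536}$)
$\left(q{\left(y \right)} + 349465\right) \left(c + 281711\right) = \left(- \frac{8563}{14536} + 349465\right) \left(476578 + 281711\right) = \frac{5079814677}{14536} \cdot 758289 = \frac{3851967591607653}{14536}$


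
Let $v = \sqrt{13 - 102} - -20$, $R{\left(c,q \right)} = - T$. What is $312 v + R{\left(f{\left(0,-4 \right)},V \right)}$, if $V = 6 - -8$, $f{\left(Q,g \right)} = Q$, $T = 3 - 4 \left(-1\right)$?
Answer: $6233 + 312 i \sqrt{89} \approx 6233.0 + 2943.4 i$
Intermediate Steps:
$T = 7$ ($T = 3 - -4 = 3 + 4 = 7$)
$V = 14$ ($V = 6 + 8 = 14$)
$R{\left(c,q \right)} = -7$ ($R{\left(c,q \right)} = \left(-1\right) 7 = -7$)
$v = 20 + i \sqrt{89}$ ($v = \sqrt{-89} + 20 = i \sqrt{89} + 20 = 20 + i \sqrt{89} \approx 20.0 + 9.434 i$)
$312 v + R{\left(f{\left(0,-4 \right)},V \right)} = 312 \left(20 + i \sqrt{89}\right) - 7 = \left(6240 + 312 i \sqrt{89}\right) - 7 = 6233 + 312 i \sqrt{89}$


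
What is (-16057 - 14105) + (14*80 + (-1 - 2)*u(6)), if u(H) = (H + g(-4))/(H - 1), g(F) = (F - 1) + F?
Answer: -145201/5 ≈ -29040.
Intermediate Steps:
g(F) = -1 + 2*F (g(F) = (-1 + F) + F = -1 + 2*F)
u(H) = (-9 + H)/(-1 + H) (u(H) = (H + (-1 + 2*(-4)))/(H - 1) = (H + (-1 - 8))/(-1 + H) = (H - 9)/(-1 + H) = (-9 + H)/(-1 + H))
(-16057 - 14105) + (14*80 + (-1 - 2)*u(6)) = (-16057 - 14105) + (14*80 + (-1 - 2)*((-9 + 6)/(-1 + 6))) = -30162 + (1120 - 3*(-3)/5) = -30162 + (1120 - 3*(-3/5)) = -30162 + (1120 + 9/5) = -30162 + 5609/5 = -145201/5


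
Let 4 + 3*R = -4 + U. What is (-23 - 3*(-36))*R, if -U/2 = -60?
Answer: 9520/3 ≈ 3173.3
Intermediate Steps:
U = 120 (U = -2*(-60) = 120)
R = 112/3 (R = -4/3 + (-4 + 120)/3 = -4/3 + (⅓)*116 = -4/3 + 116/3 = 112/3 ≈ 37.333)
(-23 - 3*(-36))*R = (-23 - 3*(-36))*(112/3) = (-23 + 108)*(112/3) = 85*(112/3) = 9520/3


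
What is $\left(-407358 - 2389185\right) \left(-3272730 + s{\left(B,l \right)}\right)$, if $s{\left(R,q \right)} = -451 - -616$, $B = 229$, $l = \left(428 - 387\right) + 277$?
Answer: $9151868742795$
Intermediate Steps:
$l = 318$ ($l = 41 + 277 = 318$)
$s{\left(R,q \right)} = 165$ ($s{\left(R,q \right)} = -451 + 616 = 165$)
$\left(-407358 - 2389185\right) \left(-3272730 + s{\left(B,l \right)}\right) = \left(-407358 - 2389185\right) \left(-3272730 + 165\right) = \left(-2796543\right) \left(-3272565\right) = 9151868742795$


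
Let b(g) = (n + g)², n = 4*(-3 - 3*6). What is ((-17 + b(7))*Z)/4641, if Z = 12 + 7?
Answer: 112328/4641 ≈ 24.203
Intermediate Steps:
n = -84 (n = 4*(-3 - 18) = 4*(-21) = -84)
b(g) = (-84 + g)²
Z = 19
((-17 + b(7))*Z)/4641 = ((-17 + (-84 + 7)²)*19)/4641 = ((-17 + (-77)²)*19)*(1/4641) = ((-17 + 5929)*19)*(1/4641) = (5912*19)*(1/4641) = 112328*(1/4641) = 112328/4641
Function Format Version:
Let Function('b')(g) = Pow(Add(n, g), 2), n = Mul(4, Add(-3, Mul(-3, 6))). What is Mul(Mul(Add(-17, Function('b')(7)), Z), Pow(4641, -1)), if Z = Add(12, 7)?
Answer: Rational(112328, 4641) ≈ 24.203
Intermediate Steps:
n = -84 (n = Mul(4, Add(-3, -18)) = Mul(4, -21) = -84)
Function('b')(g) = Pow(Add(-84, g), 2)
Z = 19
Mul(Mul(Add(-17, Function('b')(7)), Z), Pow(4641, -1)) = Mul(Mul(Add(-17, Pow(Add(-84, 7), 2)), 19), Pow(4641, -1)) = Mul(Mul(Add(-17, Pow(-77, 2)), 19), Rational(1, 4641)) = Mul(Mul(Add(-17, 5929), 19), Rational(1, 4641)) = Mul(Mul(5912, 19), Rational(1, 4641)) = Mul(112328, Rational(1, 4641)) = Rational(112328, 4641)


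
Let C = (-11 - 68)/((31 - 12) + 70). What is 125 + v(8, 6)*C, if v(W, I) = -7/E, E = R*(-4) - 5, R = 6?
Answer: 322072/2581 ≈ 124.79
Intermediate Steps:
E = -29 (E = 6*(-4) - 5 = -24 - 5 = -29)
v(W, I) = 7/29 (v(W, I) = -7/(-29) = -7*(-1/29) = 7/29)
C = -79/89 (C = -79/(19 + 70) = -79/89 ≈ -0.88764)
125 + v(8, 6)*C = 125 + (7/29)*(-79/89) = 125 - 553/2581 = 322072/2581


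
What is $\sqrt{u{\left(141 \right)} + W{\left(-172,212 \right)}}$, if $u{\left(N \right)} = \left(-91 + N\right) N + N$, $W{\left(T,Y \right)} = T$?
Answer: $\sqrt{7019} \approx 83.779$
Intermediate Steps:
$u{\left(N \right)} = N + N \left(-91 + N\right)$ ($u{\left(N \right)} = N \left(-91 + N\right) + N = N + N \left(-91 + N\right)$)
$\sqrt{u{\left(141 \right)} + W{\left(-172,212 \right)}} = \sqrt{141 \left(-90 + 141\right) - 172} = \sqrt{141 \cdot 51 - 172} = \sqrt{7191 - 172} = \sqrt{7019}$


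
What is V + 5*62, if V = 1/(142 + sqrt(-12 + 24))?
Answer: 3123631/10076 - sqrt(3)/10076 ≈ 310.01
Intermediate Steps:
V = 1/(142 + 2*sqrt(3)) (V = 1/(142 + sqrt(12)) = 1/(142 + 2*sqrt(3)) ≈ 0.0068745)
V + 5*62 = (71/10076 - sqrt(3)/10076) + 5*62 = (71/10076 - sqrt(3)/10076) + 310 = 3123631/10076 - sqrt(3)/10076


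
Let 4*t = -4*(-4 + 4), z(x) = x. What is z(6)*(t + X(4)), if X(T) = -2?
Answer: -12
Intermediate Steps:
t = 0 (t = (-4*(-4 + 4))/4 = (-4*0)/4 = (¼)*0 = 0)
z(6)*(t + X(4)) = 6*(0 - 2) = 6*(-2) = -12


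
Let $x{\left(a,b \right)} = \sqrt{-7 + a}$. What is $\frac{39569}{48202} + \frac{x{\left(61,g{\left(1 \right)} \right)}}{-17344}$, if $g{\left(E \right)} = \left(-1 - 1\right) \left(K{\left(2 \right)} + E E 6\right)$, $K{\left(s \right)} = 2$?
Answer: $\frac{39569}{48202} - \frac{3 \sqrt{6}}{17344} \approx 0.82048$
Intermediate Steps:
$g{\left(E \right)} = -4 - 12 E^{2}$ ($g{\left(E \right)} = \left(-1 - 1\right) \left(2 + E E 6\right) = - 2 \left(2 + E^{2} \cdot 6\right) = - 2 \left(2 + 6 E^{2}\right) = -4 - 12 E^{2}$)
$\frac{39569}{48202} + \frac{x{\left(61,g{\left(1 \right)} \right)}}{-17344} = \frac{39569}{48202} + \frac{\sqrt{-7 + 61}}{-17344} = 39569 \cdot \frac{1}{48202} + \sqrt{54} \left(- \frac{1}{17344}\right) = \frac{39569}{48202} + 3 \sqrt{6} \left(- \frac{1}{17344}\right) = \frac{39569}{48202} - \frac{3 \sqrt{6}}{17344}$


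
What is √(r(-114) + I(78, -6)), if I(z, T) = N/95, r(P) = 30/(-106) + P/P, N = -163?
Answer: I*√25321015/5035 ≈ 0.9994*I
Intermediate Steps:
r(P) = 38/53 (r(P) = 30*(-1/106) + 1 = -15/53 + 1 = 38/53)
I(z, T) = -163/95
√(r(-114) + I(78, -6)) = √(38/53 - 163/95) = √(-5029/5035) = I*√25321015/5035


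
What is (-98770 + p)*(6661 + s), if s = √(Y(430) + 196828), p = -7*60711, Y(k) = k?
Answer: -3488678767 - 523747*√197258 ≈ -3.7213e+9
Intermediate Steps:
p = -424977
s = √197258 (s = √(430 + 196828) = √197258 ≈ 444.14)
(-98770 + p)*(6661 + s) = (-98770 - 424977)*(6661 + √197258) = -523747*(6661 + √197258) = -3488678767 - 523747*√197258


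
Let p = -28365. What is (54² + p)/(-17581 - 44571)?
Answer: 1497/3656 ≈ 0.40946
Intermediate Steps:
(54² + p)/(-17581 - 44571) = (54² - 28365)/(-17581 - 44571) = (2916 - 28365)/(-62152) = -25449*(-1/62152) = 1497/3656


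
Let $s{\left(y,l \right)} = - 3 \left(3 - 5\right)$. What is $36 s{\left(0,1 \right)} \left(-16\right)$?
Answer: $-3456$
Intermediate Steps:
$s{\left(y,l \right)} = 6$ ($s{\left(y,l \right)} = \left(-3\right) \left(-2\right) = 6$)
$36 s{\left(0,1 \right)} \left(-16\right) = 36 \cdot 6 \left(-16\right) = 216 \left(-16\right) = -3456$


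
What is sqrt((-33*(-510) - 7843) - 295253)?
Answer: I*sqrt(286266) ≈ 535.04*I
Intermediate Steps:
sqrt((-33*(-510) - 7843) - 295253) = sqrt((16830 - 7843) - 295253) = sqrt(8987 - 295253) = sqrt(-286266) = I*sqrt(286266)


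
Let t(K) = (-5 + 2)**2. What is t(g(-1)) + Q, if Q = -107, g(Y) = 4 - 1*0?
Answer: -98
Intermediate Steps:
g(Y) = 4 (g(Y) = 4 + 0 = 4)
t(K) = 9 (t(K) = (-3)**2 = 9)
t(g(-1)) + Q = 9 - 107 = -98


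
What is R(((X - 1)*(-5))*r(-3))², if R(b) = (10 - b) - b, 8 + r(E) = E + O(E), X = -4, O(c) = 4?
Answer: 129600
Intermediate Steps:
r(E) = -4 + E (r(E) = -8 + (E + 4) = -8 + (4 + E) = -4 + E)
R(b) = 10 - 2*b
R(((X - 1)*(-5))*r(-3))² = (10 - 2*(-4 - 1)*(-5)*(-4 - 3))² = (10 - 2*(-5*(-5))*(-7))² = (10 - 50*(-7))² = (10 - 2*(-175))² = (10 + 350)² = 360² = 129600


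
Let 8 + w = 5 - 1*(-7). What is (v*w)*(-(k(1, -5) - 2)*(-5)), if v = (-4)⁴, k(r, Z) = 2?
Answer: 0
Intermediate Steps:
v = 256
w = 4 (w = -8 + (5 - 1*(-7)) = -8 + (5 + 7) = -8 + 12 = 4)
(v*w)*(-(k(1, -5) - 2)*(-5)) = (256*4)*(-(2 - 2)*(-5)) = 1024*(-0*(-5)) = 1024*(-1*0) = 1024*0 = 0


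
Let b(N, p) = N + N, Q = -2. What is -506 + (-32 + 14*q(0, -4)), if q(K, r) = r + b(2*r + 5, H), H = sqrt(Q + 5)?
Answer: -678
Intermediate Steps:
H = sqrt(3) (H = sqrt(-2 + 5) = sqrt(3) ≈ 1.7320)
b(N, p) = 2*N
q(K, r) = 10 + 5*r (q(K, r) = r + 2*(2*r + 5) = r + 2*(5 + 2*r) = r + (10 + 4*r) = 10 + 5*r)
-506 + (-32 + 14*q(0, -4)) = -506 + (-32 + 14*(10 + 5*(-4))) = -506 + (-32 + 14*(10 - 20)) = -506 + (-32 + 14*(-10)) = -506 + (-32 - 140) = -506 - 172 = -678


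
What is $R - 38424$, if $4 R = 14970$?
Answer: $- \frac{69363}{2} \approx -34682.0$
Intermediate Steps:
$R = \frac{7485}{2}$ ($R = \frac{1}{4} \cdot 14970 = \frac{7485}{2} \approx 3742.5$)
$R - 38424 = \frac{7485}{2} - 38424 = - \frac{69363}{2}$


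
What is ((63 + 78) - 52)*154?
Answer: 13706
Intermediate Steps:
((63 + 78) - 52)*154 = (141 - 52)*154 = 89*154 = 13706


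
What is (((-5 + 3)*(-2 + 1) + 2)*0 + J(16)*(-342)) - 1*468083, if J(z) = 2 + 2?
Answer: -469451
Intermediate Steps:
J(z) = 4
(((-5 + 3)*(-2 + 1) + 2)*0 + J(16)*(-342)) - 1*468083 = (((-5 + 3)*(-2 + 1) + 2)*0 + 4*(-342)) - 1*468083 = ((-2*(-1) + 2)*0 - 1368) - 468083 = ((2 + 2)*0 - 1368) - 468083 = (4*0 - 1368) - 468083 = (0 - 1368) - 468083 = -1368 - 468083 = -469451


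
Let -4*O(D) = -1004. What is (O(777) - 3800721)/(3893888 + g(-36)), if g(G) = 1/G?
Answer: -136816920/140179967 ≈ -0.97601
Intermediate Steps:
O(D) = 251 (O(D) = -1/4*(-1004) = 251)
(O(777) - 3800721)/(3893888 + g(-36)) = (251 - 3800721)/(3893888 + 1/(-36)) = -3800470/(3893888 - 1/36) = -3800470/140179967/36 = -3800470*36/140179967 = -136816920/140179967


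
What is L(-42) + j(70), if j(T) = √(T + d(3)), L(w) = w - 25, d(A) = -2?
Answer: -67 + 2*√17 ≈ -58.754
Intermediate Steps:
L(w) = -25 + w
j(T) = √(-2 + T) (j(T) = √(T - 2) = √(-2 + T))
L(-42) + j(70) = (-25 - 42) + √(-2 + 70) = -67 + √68 = -67 + 2*√17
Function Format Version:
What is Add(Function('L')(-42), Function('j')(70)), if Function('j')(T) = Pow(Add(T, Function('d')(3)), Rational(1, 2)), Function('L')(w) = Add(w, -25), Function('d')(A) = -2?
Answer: Add(-67, Mul(2, Pow(17, Rational(1, 2)))) ≈ -58.754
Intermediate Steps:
Function('L')(w) = Add(-25, w)
Function('j')(T) = Pow(Add(-2, T), Rational(1, 2)) (Function('j')(T) = Pow(Add(T, -2), Rational(1, 2)) = Pow(Add(-2, T), Rational(1, 2)))
Add(Function('L')(-42), Function('j')(70)) = Add(Add(-25, -42), Pow(Add(-2, 70), Rational(1, 2))) = Add(-67, Pow(68, Rational(1, 2))) = Add(-67, Mul(2, Pow(17, Rational(1, 2))))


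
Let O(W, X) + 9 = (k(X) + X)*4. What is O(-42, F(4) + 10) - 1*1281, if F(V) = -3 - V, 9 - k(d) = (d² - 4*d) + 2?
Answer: -1238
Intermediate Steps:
k(d) = 7 - d² + 4*d (k(d) = 9 - ((d² - 4*d) + 2) = 9 - (2 + d² - 4*d) = 9 + (-2 - d² + 4*d) = 7 - d² + 4*d)
O(W, X) = 19 - 4*X² + 20*X (O(W, X) = -9 + ((7 - X² + 4*X) + X)*4 = -9 + (7 - X² + 5*X)*4 = -9 + (28 - 4*X² + 20*X) = 19 - 4*X² + 20*X)
O(-42, F(4) + 10) - 1*1281 = (19 - 4*((-3 - 1*4) + 10)² + 20*((-3 - 1*4) + 10)) - 1*1281 = (19 - 4*((-3 - 4) + 10)² + 20*((-3 - 4) + 10)) - 1281 = (19 - 4*(-7 + 10)² + 20*(-7 + 10)) - 1281 = (19 - 4*3² + 20*3) - 1281 = (19 - 4*9 + 60) - 1281 = (19 - 36 + 60) - 1281 = 43 - 1281 = -1238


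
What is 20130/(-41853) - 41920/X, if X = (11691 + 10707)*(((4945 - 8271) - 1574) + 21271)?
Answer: -1230495955550/2557760003379 ≈ -0.48108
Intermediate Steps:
X = 366677658 (X = 22398*((-3326 - 1574) + 21271) = 22398*(-4900 + 21271) = 22398*16371 = 366677658)
20130/(-41853) - 41920/X = 20130/(-41853) - 41920/366677658 = 20130*(-1/41853) - 41920*1/366677658 = -6710/13951 - 20960/183338829 = -1230495955550/2557760003379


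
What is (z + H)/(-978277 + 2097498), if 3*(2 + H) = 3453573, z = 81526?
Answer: 1232715/1119221 ≈ 1.1014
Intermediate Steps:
H = 1151189 (H = -2 + (1/3)*3453573 = -2 + 1151191 = 1151189)
(z + H)/(-978277 + 2097498) = (81526 + 1151189)/(-978277 + 2097498) = 1232715/1119221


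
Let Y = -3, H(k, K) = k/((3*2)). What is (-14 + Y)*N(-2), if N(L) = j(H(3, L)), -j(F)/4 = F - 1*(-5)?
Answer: 374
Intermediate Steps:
H(k, K) = k/6
j(F) = -20 - 4*F (j(F) = -4*(F - 1*(-5)) = -4*(F + 5) = -4*(5 + F) = -20 - 4*F)
N(L) = -22 (N(L) = -20 - 2*3/3 = -20 - 4*1/2 = -20 - 2 = -22)
(-14 + Y)*N(-2) = (-14 - 3)*(-22) = -17*(-22) = 374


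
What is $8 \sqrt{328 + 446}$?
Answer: $24 \sqrt{86} \approx 222.57$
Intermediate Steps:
$8 \sqrt{328 + 446} = 8 \sqrt{774} = 8 \cdot 3 \sqrt{86} = 24 \sqrt{86}$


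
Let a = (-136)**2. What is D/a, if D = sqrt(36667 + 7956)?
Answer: sqrt(44623)/18496 ≈ 0.011421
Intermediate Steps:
a = 18496
D = sqrt(44623) ≈ 211.24
D/a = sqrt(44623)/18496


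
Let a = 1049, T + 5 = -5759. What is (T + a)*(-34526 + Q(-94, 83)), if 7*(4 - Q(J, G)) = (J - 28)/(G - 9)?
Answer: 42157460955/259 ≈ 1.6277e+8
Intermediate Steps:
T = -5764 (T = -5 - 5759 = -5764)
Q(J, G) = 4 - (-28 + J)/(7*(-9 + G)) (Q(J, G) = 4 - (J - 28)/(7*(G - 9)) = 4 - (-28 + J)/(7*(-9 + G)))
(T + a)*(-34526 + Q(-94, 83)) = (-5764 + 1049)*(-34526 + (-224 - 1*(-94) + 28*83)/(7*(-9 + 83))) = -4715*(-34526 + (1/7)*(-224 + 94 + 2324)/74) = -4715*(-34526 + (1/7)*(1/74)*2194) = -4715*(-34526 + 1097/259) = -4715*(-8941137/259) = 42157460955/259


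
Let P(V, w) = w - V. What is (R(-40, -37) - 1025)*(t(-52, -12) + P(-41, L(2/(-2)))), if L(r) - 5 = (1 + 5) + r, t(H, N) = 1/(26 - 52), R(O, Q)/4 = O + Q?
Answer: -1766225/26 ≈ -67932.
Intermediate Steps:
R(O, Q) = 4*O + 4*Q (R(O, Q) = 4*(O + Q) = 4*O + 4*Q)
t(H, N) = -1/26 (t(H, N) = 1/(-26) = -1/26)
L(r) = 11 + r (L(r) = 5 + ((1 + 5) + r) = 5 + (6 + r) = 11 + r)
(R(-40, -37) - 1025)*(t(-52, -12) + P(-41, L(2/(-2)))) = ((4*(-40) + 4*(-37)) - 1025)*(-1/26 + ((11 + 2/(-2)) - 1*(-41))) = ((-160 - 148) - 1025)*(-1/26 + ((11 + 2*(-½)) + 41)) = (-308 - 1025)*(-1/26 + ((11 - 1) + 41)) = -1333*(-1/26 + (10 + 41)) = -1333*(-1/26 + 51) = -1333*1325/26 = -1766225/26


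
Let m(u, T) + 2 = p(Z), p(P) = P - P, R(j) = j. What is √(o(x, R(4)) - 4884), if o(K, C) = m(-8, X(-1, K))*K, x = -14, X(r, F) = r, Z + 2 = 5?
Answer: 2*I*√1214 ≈ 69.685*I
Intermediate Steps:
Z = 3 (Z = -2 + 5 = 3)
p(P) = 0
m(u, T) = -2 (m(u, T) = -2 + 0 = -2)
o(K, C) = -2*K
√(o(x, R(4)) - 4884) = √(-2*(-14) - 4884) = √(28 - 4884) = √(-4856) = 2*I*√1214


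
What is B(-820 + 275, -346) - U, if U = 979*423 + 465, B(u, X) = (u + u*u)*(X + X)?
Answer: -205578742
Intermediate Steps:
B(u, X) = 2*X*(u + u**2) (B(u, X) = (u + u**2)*(2*X) = 2*X*(u + u**2))
U = 414582 (U = 414117 + 465 = 414582)
B(-820 + 275, -346) - U = 2*(-346)*(-820 + 275)*(1 + (-820 + 275)) - 1*414582 = 2*(-346)*(-545)*(1 - 545) - 414582 = 2*(-346)*(-545)*(-544) - 414582 = -205164160 - 414582 = -205578742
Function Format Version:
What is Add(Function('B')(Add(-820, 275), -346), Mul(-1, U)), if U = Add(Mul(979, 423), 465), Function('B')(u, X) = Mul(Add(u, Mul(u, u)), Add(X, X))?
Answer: -205578742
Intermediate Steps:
Function('B')(u, X) = Mul(2, X, Add(u, Pow(u, 2))) (Function('B')(u, X) = Mul(Add(u, Pow(u, 2)), Mul(2, X)) = Mul(2, X, Add(u, Pow(u, 2))))
U = 414582 (U = Add(414117, 465) = 414582)
Add(Function('B')(Add(-820, 275), -346), Mul(-1, U)) = Add(Mul(2, -346, Add(-820, 275), Add(1, Add(-820, 275))), Mul(-1, 414582)) = Add(Mul(2, -346, -545, Add(1, -545)), -414582) = Add(Mul(2, -346, -545, -544), -414582) = Add(-205164160, -414582) = -205578742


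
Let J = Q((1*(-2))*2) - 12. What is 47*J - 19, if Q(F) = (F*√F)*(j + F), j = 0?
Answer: -583 + 1504*I ≈ -583.0 + 1504.0*I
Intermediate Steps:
Q(F) = F^(5/2) (Q(F) = (F*√F)*(0 + F) = F^(3/2)*F = F^(5/2))
J = -12 + 32*I (J = ((1*(-2))*2)^(5/2) - 12 = (-2*2)^(5/2) - 12 = (-4)^(5/2) - 12 = 32*I - 12 = -12 + 32*I ≈ -12.0 + 32.0*I)
47*J - 19 = 47*(-12 + 32*I) - 19 = (-564 + 1504*I) - 19 = -583 + 1504*I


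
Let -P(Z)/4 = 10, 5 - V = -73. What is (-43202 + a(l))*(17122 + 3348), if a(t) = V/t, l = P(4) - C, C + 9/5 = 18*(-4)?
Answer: -11495870120/13 ≈ -8.8430e+8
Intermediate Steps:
V = 78 (V = 5 - 1*(-73) = 5 + 73 = 78)
P(Z) = -40 (P(Z) = -4*10 = -40)
C = -369/5 (C = -9/5 + 18*(-4) = -9/5 - 72 = -369/5 ≈ -73.800)
l = 169/5 (l = -40 - 1*(-369/5) = -40 + 369/5 = 169/5 ≈ 33.800)
a(t) = 78/t
(-43202 + a(l))*(17122 + 3348) = (-43202 + 78/(169/5))*(17122 + 3348) = (-43202 + 78*(5/169))*20470 = (-43202 + 30/13)*20470 = -561596/13*20470 = -11495870120/13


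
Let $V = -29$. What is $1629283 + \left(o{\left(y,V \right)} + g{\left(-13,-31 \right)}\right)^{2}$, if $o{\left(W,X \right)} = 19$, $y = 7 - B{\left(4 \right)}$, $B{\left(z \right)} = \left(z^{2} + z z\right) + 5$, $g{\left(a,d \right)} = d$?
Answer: $1629427$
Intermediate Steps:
$B{\left(z \right)} = 5 + 2 z^{2}$ ($B{\left(z \right)} = \left(z^{2} + z^{2}\right) + 5 = 2 z^{2} + 5 = 5 + 2 z^{2}$)
$y = -30$ ($y = 7 - \left(5 + 2 \cdot 4^{2}\right) = 7 - \left(5 + 2 \cdot 16\right) = 7 - \left(5 + 32\right) = 7 - 37 = -30$)
$1629283 + \left(o{\left(y,V \right)} + g{\left(-13,-31 \right)}\right)^{2} = 1629283 + \left(19 - 31\right)^{2} = 1629283 + \left(-12\right)^{2} = 1629283 + 144 = 1629427$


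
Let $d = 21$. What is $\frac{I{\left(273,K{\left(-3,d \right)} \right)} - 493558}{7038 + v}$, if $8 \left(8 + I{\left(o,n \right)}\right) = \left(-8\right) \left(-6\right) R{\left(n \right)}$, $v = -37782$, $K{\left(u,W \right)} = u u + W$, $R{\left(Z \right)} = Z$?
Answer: $\frac{82231}{5124} \approx 16.048$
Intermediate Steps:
$K{\left(u,W \right)} = W + u^{2}$ ($K{\left(u,W \right)} = u^{2} + W = W + u^{2}$)
$I{\left(o,n \right)} = -8 + 6 n$ ($I{\left(o,n \right)} = -8 + \frac{\left(-8\right) \left(-6\right) n}{8} = -8 + \frac{48 n}{8} = -8 + 6 n$)
$\frac{I{\left(273,K{\left(-3,d \right)} \right)} - 493558}{7038 + v} = \frac{\left(-8 + 6 \left(21 + \left(-3\right)^{2}\right)\right) - 493558}{7038 - 37782} = \frac{\left(-8 + 6 \left(21 + 9\right)\right) - 493558}{-30744} = \left(\left(-8 + 6 \cdot 30\right) - 493558\right) \left(- \frac{1}{30744}\right) = \left(\left(-8 + 180\right) - 493558\right) \left(- \frac{1}{30744}\right) = \left(172 - 493558\right) \left(- \frac{1}{30744}\right) = \left(-493386\right) \left(- \frac{1}{30744}\right) = \frac{82231}{5124}$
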